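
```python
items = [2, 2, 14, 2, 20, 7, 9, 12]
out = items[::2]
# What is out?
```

items has length 8. The slice items[::2] selects indices [0, 2, 4, 6] (0->2, 2->14, 4->20, 6->9), giving [2, 14, 20, 9].

[2, 14, 20, 9]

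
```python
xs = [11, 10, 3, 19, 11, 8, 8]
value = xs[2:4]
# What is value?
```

xs has length 7. The slice xs[2:4] selects indices [2, 3] (2->3, 3->19), giving [3, 19].

[3, 19]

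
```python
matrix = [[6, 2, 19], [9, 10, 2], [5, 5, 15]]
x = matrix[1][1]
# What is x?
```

matrix[1] = [9, 10, 2]. Taking column 1 of that row yields 10.

10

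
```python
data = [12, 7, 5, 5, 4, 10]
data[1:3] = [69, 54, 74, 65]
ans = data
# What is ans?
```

data starts as [12, 7, 5, 5, 4, 10] (length 6). The slice data[1:3] covers indices [1, 2] with values [7, 5]. Replacing that slice with [69, 54, 74, 65] (different length) produces [12, 69, 54, 74, 65, 5, 4, 10].

[12, 69, 54, 74, 65, 5, 4, 10]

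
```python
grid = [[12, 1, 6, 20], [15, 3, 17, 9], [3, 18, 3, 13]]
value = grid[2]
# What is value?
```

grid has 3 rows. Row 2 is [3, 18, 3, 13].

[3, 18, 3, 13]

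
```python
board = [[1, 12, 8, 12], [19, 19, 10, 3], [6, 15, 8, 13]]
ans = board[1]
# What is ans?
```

board has 3 rows. Row 1 is [19, 19, 10, 3].

[19, 19, 10, 3]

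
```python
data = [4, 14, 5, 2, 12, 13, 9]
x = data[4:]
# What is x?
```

data has length 7. The slice data[4:] selects indices [4, 5, 6] (4->12, 5->13, 6->9), giving [12, 13, 9].

[12, 13, 9]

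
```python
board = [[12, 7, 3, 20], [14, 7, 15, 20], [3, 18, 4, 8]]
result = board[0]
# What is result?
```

board has 3 rows. Row 0 is [12, 7, 3, 20].

[12, 7, 3, 20]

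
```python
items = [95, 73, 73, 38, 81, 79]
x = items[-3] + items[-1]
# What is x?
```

items has length 6. Negative index -3 maps to positive index 6 + (-3) = 3. items[3] = 38.
items has length 6. Negative index -1 maps to positive index 6 + (-1) = 5. items[5] = 79.
Sum: 38 + 79 = 117.

117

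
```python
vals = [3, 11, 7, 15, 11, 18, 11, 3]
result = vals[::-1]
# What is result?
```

vals has length 8. The slice vals[::-1] selects indices [7, 6, 5, 4, 3, 2, 1, 0] (7->3, 6->11, 5->18, 4->11, 3->15, 2->7, 1->11, 0->3), giving [3, 11, 18, 11, 15, 7, 11, 3].

[3, 11, 18, 11, 15, 7, 11, 3]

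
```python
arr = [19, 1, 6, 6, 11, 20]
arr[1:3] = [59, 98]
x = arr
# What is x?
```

arr starts as [19, 1, 6, 6, 11, 20] (length 6). The slice arr[1:3] covers indices [1, 2] with values [1, 6]. Replacing that slice with [59, 98] (same length) produces [19, 59, 98, 6, 11, 20].

[19, 59, 98, 6, 11, 20]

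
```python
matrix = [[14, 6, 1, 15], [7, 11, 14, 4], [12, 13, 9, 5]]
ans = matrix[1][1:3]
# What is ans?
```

matrix[1] = [7, 11, 14, 4]. matrix[1] has length 4. The slice matrix[1][1:3] selects indices [1, 2] (1->11, 2->14), giving [11, 14].

[11, 14]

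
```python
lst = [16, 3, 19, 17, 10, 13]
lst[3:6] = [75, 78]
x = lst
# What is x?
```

lst starts as [16, 3, 19, 17, 10, 13] (length 6). The slice lst[3:6] covers indices [3, 4, 5] with values [17, 10, 13]. Replacing that slice with [75, 78] (different length) produces [16, 3, 19, 75, 78].

[16, 3, 19, 75, 78]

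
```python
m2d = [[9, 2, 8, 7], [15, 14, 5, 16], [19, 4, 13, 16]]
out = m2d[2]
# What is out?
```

m2d has 3 rows. Row 2 is [19, 4, 13, 16].

[19, 4, 13, 16]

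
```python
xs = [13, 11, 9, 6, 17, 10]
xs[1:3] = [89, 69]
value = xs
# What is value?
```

xs starts as [13, 11, 9, 6, 17, 10] (length 6). The slice xs[1:3] covers indices [1, 2] with values [11, 9]. Replacing that slice with [89, 69] (same length) produces [13, 89, 69, 6, 17, 10].

[13, 89, 69, 6, 17, 10]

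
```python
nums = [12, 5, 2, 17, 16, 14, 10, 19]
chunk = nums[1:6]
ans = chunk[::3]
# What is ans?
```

nums has length 8. The slice nums[1:6] selects indices [1, 2, 3, 4, 5] (1->5, 2->2, 3->17, 4->16, 5->14), giving [5, 2, 17, 16, 14]. So chunk = [5, 2, 17, 16, 14]. chunk has length 5. The slice chunk[::3] selects indices [0, 3] (0->5, 3->16), giving [5, 16].

[5, 16]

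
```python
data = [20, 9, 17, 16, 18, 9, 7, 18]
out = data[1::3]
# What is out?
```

data has length 8. The slice data[1::3] selects indices [1, 4, 7] (1->9, 4->18, 7->18), giving [9, 18, 18].

[9, 18, 18]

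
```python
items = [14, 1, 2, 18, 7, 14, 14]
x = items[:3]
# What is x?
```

items has length 7. The slice items[:3] selects indices [0, 1, 2] (0->14, 1->1, 2->2), giving [14, 1, 2].

[14, 1, 2]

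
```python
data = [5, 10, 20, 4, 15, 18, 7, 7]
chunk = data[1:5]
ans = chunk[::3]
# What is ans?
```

data has length 8. The slice data[1:5] selects indices [1, 2, 3, 4] (1->10, 2->20, 3->4, 4->15), giving [10, 20, 4, 15]. So chunk = [10, 20, 4, 15]. chunk has length 4. The slice chunk[::3] selects indices [0, 3] (0->10, 3->15), giving [10, 15].

[10, 15]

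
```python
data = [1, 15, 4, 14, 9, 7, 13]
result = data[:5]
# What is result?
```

data has length 7. The slice data[:5] selects indices [0, 1, 2, 3, 4] (0->1, 1->15, 2->4, 3->14, 4->9), giving [1, 15, 4, 14, 9].

[1, 15, 4, 14, 9]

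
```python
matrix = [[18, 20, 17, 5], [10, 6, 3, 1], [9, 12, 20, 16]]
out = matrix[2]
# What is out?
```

matrix has 3 rows. Row 2 is [9, 12, 20, 16].

[9, 12, 20, 16]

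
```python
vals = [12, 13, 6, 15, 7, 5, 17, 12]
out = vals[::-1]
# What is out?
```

vals has length 8. The slice vals[::-1] selects indices [7, 6, 5, 4, 3, 2, 1, 0] (7->12, 6->17, 5->5, 4->7, 3->15, 2->6, 1->13, 0->12), giving [12, 17, 5, 7, 15, 6, 13, 12].

[12, 17, 5, 7, 15, 6, 13, 12]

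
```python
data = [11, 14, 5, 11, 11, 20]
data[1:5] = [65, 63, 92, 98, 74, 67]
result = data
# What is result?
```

data starts as [11, 14, 5, 11, 11, 20] (length 6). The slice data[1:5] covers indices [1, 2, 3, 4] with values [14, 5, 11, 11]. Replacing that slice with [65, 63, 92, 98, 74, 67] (different length) produces [11, 65, 63, 92, 98, 74, 67, 20].

[11, 65, 63, 92, 98, 74, 67, 20]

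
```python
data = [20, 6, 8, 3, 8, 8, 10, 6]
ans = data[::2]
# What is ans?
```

data has length 8. The slice data[::2] selects indices [0, 2, 4, 6] (0->20, 2->8, 4->8, 6->10), giving [20, 8, 8, 10].

[20, 8, 8, 10]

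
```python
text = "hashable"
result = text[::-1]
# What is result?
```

text has length 8. The slice text[::-1] selects indices [7, 6, 5, 4, 3, 2, 1, 0] (7->'e', 6->'l', 5->'b', 4->'a', 3->'h', 2->'s', 1->'a', 0->'h'), giving 'elbahsah'.

'elbahsah'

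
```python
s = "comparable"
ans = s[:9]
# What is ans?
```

s has length 10. The slice s[:9] selects indices [0, 1, 2, 3, 4, 5, 6, 7, 8] (0->'c', 1->'o', 2->'m', 3->'p', 4->'a', 5->'r', 6->'a', 7->'b', 8->'l'), giving 'comparabl'.

'comparabl'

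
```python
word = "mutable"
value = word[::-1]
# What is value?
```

word has length 7. The slice word[::-1] selects indices [6, 5, 4, 3, 2, 1, 0] (6->'e', 5->'l', 4->'b', 3->'a', 2->'t', 1->'u', 0->'m'), giving 'elbatum'.

'elbatum'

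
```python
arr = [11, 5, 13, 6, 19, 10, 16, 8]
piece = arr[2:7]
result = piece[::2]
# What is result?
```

arr has length 8. The slice arr[2:7] selects indices [2, 3, 4, 5, 6] (2->13, 3->6, 4->19, 5->10, 6->16), giving [13, 6, 19, 10, 16]. So piece = [13, 6, 19, 10, 16]. piece has length 5. The slice piece[::2] selects indices [0, 2, 4] (0->13, 2->19, 4->16), giving [13, 19, 16].

[13, 19, 16]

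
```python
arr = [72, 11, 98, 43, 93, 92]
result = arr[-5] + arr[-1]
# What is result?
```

arr has length 6. Negative index -5 maps to positive index 6 + (-5) = 1. arr[1] = 11.
arr has length 6. Negative index -1 maps to positive index 6 + (-1) = 5. arr[5] = 92.
Sum: 11 + 92 = 103.

103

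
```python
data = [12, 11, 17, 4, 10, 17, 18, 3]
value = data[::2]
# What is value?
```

data has length 8. The slice data[::2] selects indices [0, 2, 4, 6] (0->12, 2->17, 4->10, 6->18), giving [12, 17, 10, 18].

[12, 17, 10, 18]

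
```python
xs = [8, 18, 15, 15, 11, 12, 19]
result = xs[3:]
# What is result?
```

xs has length 7. The slice xs[3:] selects indices [3, 4, 5, 6] (3->15, 4->11, 5->12, 6->19), giving [15, 11, 12, 19].

[15, 11, 12, 19]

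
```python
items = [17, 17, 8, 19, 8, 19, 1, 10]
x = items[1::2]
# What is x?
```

items has length 8. The slice items[1::2] selects indices [1, 3, 5, 7] (1->17, 3->19, 5->19, 7->10), giving [17, 19, 19, 10].

[17, 19, 19, 10]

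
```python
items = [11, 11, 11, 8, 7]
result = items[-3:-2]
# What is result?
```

items has length 5. The slice items[-3:-2] selects indices [2] (2->11), giving [11].

[11]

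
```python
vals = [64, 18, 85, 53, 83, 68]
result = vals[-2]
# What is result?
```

vals has length 6. Negative index -2 maps to positive index 6 + (-2) = 4. vals[4] = 83.

83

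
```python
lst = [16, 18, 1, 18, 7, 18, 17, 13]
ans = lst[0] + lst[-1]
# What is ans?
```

lst has length 8. lst[0] = 16.
lst has length 8. Negative index -1 maps to positive index 8 + (-1) = 7. lst[7] = 13.
Sum: 16 + 13 = 29.

29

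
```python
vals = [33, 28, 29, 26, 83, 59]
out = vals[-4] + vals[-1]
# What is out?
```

vals has length 6. Negative index -4 maps to positive index 6 + (-4) = 2. vals[2] = 29.
vals has length 6. Negative index -1 maps to positive index 6 + (-1) = 5. vals[5] = 59.
Sum: 29 + 59 = 88.

88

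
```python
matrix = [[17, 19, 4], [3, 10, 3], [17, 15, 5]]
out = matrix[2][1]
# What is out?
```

matrix[2] = [17, 15, 5]. Taking column 1 of that row yields 15.

15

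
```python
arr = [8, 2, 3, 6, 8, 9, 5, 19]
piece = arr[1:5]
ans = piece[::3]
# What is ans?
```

arr has length 8. The slice arr[1:5] selects indices [1, 2, 3, 4] (1->2, 2->3, 3->6, 4->8), giving [2, 3, 6, 8]. So piece = [2, 3, 6, 8]. piece has length 4. The slice piece[::3] selects indices [0, 3] (0->2, 3->8), giving [2, 8].

[2, 8]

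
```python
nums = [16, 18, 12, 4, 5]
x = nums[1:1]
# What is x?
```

nums has length 5. The slice nums[1:1] resolves to an empty index range, so the result is [].

[]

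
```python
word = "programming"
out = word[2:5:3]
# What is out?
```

word has length 11. The slice word[2:5:3] selects indices [2] (2->'o'), giving 'o'.

'o'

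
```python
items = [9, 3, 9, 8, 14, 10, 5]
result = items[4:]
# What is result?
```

items has length 7. The slice items[4:] selects indices [4, 5, 6] (4->14, 5->10, 6->5), giving [14, 10, 5].

[14, 10, 5]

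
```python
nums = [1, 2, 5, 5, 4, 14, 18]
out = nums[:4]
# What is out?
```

nums has length 7. The slice nums[:4] selects indices [0, 1, 2, 3] (0->1, 1->2, 2->5, 3->5), giving [1, 2, 5, 5].

[1, 2, 5, 5]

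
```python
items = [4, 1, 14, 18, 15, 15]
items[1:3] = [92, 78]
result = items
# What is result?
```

items starts as [4, 1, 14, 18, 15, 15] (length 6). The slice items[1:3] covers indices [1, 2] with values [1, 14]. Replacing that slice with [92, 78] (same length) produces [4, 92, 78, 18, 15, 15].

[4, 92, 78, 18, 15, 15]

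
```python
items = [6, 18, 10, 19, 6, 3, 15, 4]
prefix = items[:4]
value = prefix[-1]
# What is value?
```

items has length 8. The slice items[:4] selects indices [0, 1, 2, 3] (0->6, 1->18, 2->10, 3->19), giving [6, 18, 10, 19]. So prefix = [6, 18, 10, 19]. Then prefix[-1] = 19.

19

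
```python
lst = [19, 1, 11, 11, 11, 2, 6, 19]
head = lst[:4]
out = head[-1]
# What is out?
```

lst has length 8. The slice lst[:4] selects indices [0, 1, 2, 3] (0->19, 1->1, 2->11, 3->11), giving [19, 1, 11, 11]. So head = [19, 1, 11, 11]. Then head[-1] = 11.

11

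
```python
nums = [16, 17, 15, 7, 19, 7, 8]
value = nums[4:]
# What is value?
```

nums has length 7. The slice nums[4:] selects indices [4, 5, 6] (4->19, 5->7, 6->8), giving [19, 7, 8].

[19, 7, 8]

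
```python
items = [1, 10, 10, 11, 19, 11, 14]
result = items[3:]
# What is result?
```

items has length 7. The slice items[3:] selects indices [3, 4, 5, 6] (3->11, 4->19, 5->11, 6->14), giving [11, 19, 11, 14].

[11, 19, 11, 14]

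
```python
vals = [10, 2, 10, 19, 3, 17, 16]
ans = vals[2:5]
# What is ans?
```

vals has length 7. The slice vals[2:5] selects indices [2, 3, 4] (2->10, 3->19, 4->3), giving [10, 19, 3].

[10, 19, 3]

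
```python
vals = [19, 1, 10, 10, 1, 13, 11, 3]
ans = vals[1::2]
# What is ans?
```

vals has length 8. The slice vals[1::2] selects indices [1, 3, 5, 7] (1->1, 3->10, 5->13, 7->3), giving [1, 10, 13, 3].

[1, 10, 13, 3]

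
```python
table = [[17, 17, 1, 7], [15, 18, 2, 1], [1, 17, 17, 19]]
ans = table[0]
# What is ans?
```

table has 3 rows. Row 0 is [17, 17, 1, 7].

[17, 17, 1, 7]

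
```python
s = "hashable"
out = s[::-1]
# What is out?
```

s has length 8. The slice s[::-1] selects indices [7, 6, 5, 4, 3, 2, 1, 0] (7->'e', 6->'l', 5->'b', 4->'a', 3->'h', 2->'s', 1->'a', 0->'h'), giving 'elbahsah'.

'elbahsah'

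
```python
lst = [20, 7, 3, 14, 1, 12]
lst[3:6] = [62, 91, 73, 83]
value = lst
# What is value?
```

lst starts as [20, 7, 3, 14, 1, 12] (length 6). The slice lst[3:6] covers indices [3, 4, 5] with values [14, 1, 12]. Replacing that slice with [62, 91, 73, 83] (different length) produces [20, 7, 3, 62, 91, 73, 83].

[20, 7, 3, 62, 91, 73, 83]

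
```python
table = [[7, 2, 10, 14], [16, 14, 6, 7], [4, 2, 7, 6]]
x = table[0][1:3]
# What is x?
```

table[0] = [7, 2, 10, 14]. table[0] has length 4. The slice table[0][1:3] selects indices [1, 2] (1->2, 2->10), giving [2, 10].

[2, 10]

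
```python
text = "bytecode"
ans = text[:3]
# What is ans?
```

text has length 8. The slice text[:3] selects indices [0, 1, 2] (0->'b', 1->'y', 2->'t'), giving 'byt'.

'byt'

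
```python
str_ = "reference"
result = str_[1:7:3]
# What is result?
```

str_ has length 9. The slice str_[1:7:3] selects indices [1, 4] (1->'e', 4->'r'), giving 'er'.

'er'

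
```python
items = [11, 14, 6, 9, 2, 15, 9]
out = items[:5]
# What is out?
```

items has length 7. The slice items[:5] selects indices [0, 1, 2, 3, 4] (0->11, 1->14, 2->6, 3->9, 4->2), giving [11, 14, 6, 9, 2].

[11, 14, 6, 9, 2]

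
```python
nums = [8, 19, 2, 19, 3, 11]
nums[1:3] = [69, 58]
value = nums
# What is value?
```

nums starts as [8, 19, 2, 19, 3, 11] (length 6). The slice nums[1:3] covers indices [1, 2] with values [19, 2]. Replacing that slice with [69, 58] (same length) produces [8, 69, 58, 19, 3, 11].

[8, 69, 58, 19, 3, 11]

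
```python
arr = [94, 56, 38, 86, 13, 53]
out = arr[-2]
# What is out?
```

arr has length 6. Negative index -2 maps to positive index 6 + (-2) = 4. arr[4] = 13.

13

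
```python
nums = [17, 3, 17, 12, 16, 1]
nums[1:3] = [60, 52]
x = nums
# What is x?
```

nums starts as [17, 3, 17, 12, 16, 1] (length 6). The slice nums[1:3] covers indices [1, 2] with values [3, 17]. Replacing that slice with [60, 52] (same length) produces [17, 60, 52, 12, 16, 1].

[17, 60, 52, 12, 16, 1]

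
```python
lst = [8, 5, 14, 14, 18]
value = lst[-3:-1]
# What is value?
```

lst has length 5. The slice lst[-3:-1] selects indices [2, 3] (2->14, 3->14), giving [14, 14].

[14, 14]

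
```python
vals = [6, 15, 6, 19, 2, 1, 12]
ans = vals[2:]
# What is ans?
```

vals has length 7. The slice vals[2:] selects indices [2, 3, 4, 5, 6] (2->6, 3->19, 4->2, 5->1, 6->12), giving [6, 19, 2, 1, 12].

[6, 19, 2, 1, 12]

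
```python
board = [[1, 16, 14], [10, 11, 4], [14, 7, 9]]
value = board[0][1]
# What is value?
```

board[0] = [1, 16, 14]. Taking column 1 of that row yields 16.

16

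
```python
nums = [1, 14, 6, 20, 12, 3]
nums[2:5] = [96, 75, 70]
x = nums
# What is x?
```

nums starts as [1, 14, 6, 20, 12, 3] (length 6). The slice nums[2:5] covers indices [2, 3, 4] with values [6, 20, 12]. Replacing that slice with [96, 75, 70] (same length) produces [1, 14, 96, 75, 70, 3].

[1, 14, 96, 75, 70, 3]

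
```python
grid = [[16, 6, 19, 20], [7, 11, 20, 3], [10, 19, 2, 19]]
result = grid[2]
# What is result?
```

grid has 3 rows. Row 2 is [10, 19, 2, 19].

[10, 19, 2, 19]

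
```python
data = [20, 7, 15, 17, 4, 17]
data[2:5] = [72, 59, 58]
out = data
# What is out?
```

data starts as [20, 7, 15, 17, 4, 17] (length 6). The slice data[2:5] covers indices [2, 3, 4] with values [15, 17, 4]. Replacing that slice with [72, 59, 58] (same length) produces [20, 7, 72, 59, 58, 17].

[20, 7, 72, 59, 58, 17]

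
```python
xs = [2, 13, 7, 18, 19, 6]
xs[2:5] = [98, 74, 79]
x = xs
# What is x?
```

xs starts as [2, 13, 7, 18, 19, 6] (length 6). The slice xs[2:5] covers indices [2, 3, 4] with values [7, 18, 19]. Replacing that slice with [98, 74, 79] (same length) produces [2, 13, 98, 74, 79, 6].

[2, 13, 98, 74, 79, 6]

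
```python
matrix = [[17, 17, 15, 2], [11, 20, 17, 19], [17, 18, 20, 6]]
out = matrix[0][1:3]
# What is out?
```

matrix[0] = [17, 17, 15, 2]. matrix[0] has length 4. The slice matrix[0][1:3] selects indices [1, 2] (1->17, 2->15), giving [17, 15].

[17, 15]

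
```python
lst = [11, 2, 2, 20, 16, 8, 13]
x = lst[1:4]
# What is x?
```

lst has length 7. The slice lst[1:4] selects indices [1, 2, 3] (1->2, 2->2, 3->20), giving [2, 2, 20].

[2, 2, 20]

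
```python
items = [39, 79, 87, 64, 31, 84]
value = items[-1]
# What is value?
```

items has length 6. Negative index -1 maps to positive index 6 + (-1) = 5. items[5] = 84.

84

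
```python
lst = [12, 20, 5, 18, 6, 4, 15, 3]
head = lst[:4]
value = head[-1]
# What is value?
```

lst has length 8. The slice lst[:4] selects indices [0, 1, 2, 3] (0->12, 1->20, 2->5, 3->18), giving [12, 20, 5, 18]. So head = [12, 20, 5, 18]. Then head[-1] = 18.

18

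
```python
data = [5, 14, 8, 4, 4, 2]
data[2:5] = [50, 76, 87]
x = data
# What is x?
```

data starts as [5, 14, 8, 4, 4, 2] (length 6). The slice data[2:5] covers indices [2, 3, 4] with values [8, 4, 4]. Replacing that slice with [50, 76, 87] (same length) produces [5, 14, 50, 76, 87, 2].

[5, 14, 50, 76, 87, 2]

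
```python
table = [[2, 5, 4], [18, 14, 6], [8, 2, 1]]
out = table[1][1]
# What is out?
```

table[1] = [18, 14, 6]. Taking column 1 of that row yields 14.

14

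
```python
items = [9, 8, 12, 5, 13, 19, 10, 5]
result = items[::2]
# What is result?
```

items has length 8. The slice items[::2] selects indices [0, 2, 4, 6] (0->9, 2->12, 4->13, 6->10), giving [9, 12, 13, 10].

[9, 12, 13, 10]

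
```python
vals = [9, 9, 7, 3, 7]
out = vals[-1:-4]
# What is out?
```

vals has length 5. The slice vals[-1:-4] resolves to an empty index range, so the result is [].

[]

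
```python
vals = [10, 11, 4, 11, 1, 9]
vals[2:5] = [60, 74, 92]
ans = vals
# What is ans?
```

vals starts as [10, 11, 4, 11, 1, 9] (length 6). The slice vals[2:5] covers indices [2, 3, 4] with values [4, 11, 1]. Replacing that slice with [60, 74, 92] (same length) produces [10, 11, 60, 74, 92, 9].

[10, 11, 60, 74, 92, 9]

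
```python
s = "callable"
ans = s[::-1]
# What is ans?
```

s has length 8. The slice s[::-1] selects indices [7, 6, 5, 4, 3, 2, 1, 0] (7->'e', 6->'l', 5->'b', 4->'a', 3->'l', 2->'l', 1->'a', 0->'c'), giving 'elballac'.

'elballac'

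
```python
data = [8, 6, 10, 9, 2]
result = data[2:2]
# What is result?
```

data has length 5. The slice data[2:2] resolves to an empty index range, so the result is [].

[]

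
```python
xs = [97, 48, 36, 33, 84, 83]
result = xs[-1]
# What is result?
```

xs has length 6. Negative index -1 maps to positive index 6 + (-1) = 5. xs[5] = 83.

83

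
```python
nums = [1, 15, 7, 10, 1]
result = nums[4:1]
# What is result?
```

nums has length 5. The slice nums[4:1] resolves to an empty index range, so the result is [].

[]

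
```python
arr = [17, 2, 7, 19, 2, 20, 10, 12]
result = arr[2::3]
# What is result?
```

arr has length 8. The slice arr[2::3] selects indices [2, 5] (2->7, 5->20), giving [7, 20].

[7, 20]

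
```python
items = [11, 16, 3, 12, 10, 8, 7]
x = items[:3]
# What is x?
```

items has length 7. The slice items[:3] selects indices [0, 1, 2] (0->11, 1->16, 2->3), giving [11, 16, 3].

[11, 16, 3]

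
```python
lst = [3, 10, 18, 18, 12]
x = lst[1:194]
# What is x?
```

lst has length 5. The slice lst[1:194] selects indices [1, 2, 3, 4] (1->10, 2->18, 3->18, 4->12), giving [10, 18, 18, 12].

[10, 18, 18, 12]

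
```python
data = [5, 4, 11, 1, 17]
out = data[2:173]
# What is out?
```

data has length 5. The slice data[2:173] selects indices [2, 3, 4] (2->11, 3->1, 4->17), giving [11, 1, 17].

[11, 1, 17]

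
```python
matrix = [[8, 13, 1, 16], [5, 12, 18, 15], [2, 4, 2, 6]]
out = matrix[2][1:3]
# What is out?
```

matrix[2] = [2, 4, 2, 6]. matrix[2] has length 4. The slice matrix[2][1:3] selects indices [1, 2] (1->4, 2->2), giving [4, 2].

[4, 2]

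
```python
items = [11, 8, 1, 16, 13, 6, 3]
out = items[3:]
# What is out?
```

items has length 7. The slice items[3:] selects indices [3, 4, 5, 6] (3->16, 4->13, 5->6, 6->3), giving [16, 13, 6, 3].

[16, 13, 6, 3]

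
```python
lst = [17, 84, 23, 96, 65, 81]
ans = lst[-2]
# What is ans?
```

lst has length 6. Negative index -2 maps to positive index 6 + (-2) = 4. lst[4] = 65.

65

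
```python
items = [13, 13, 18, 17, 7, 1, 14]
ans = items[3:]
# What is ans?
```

items has length 7. The slice items[3:] selects indices [3, 4, 5, 6] (3->17, 4->7, 5->1, 6->14), giving [17, 7, 1, 14].

[17, 7, 1, 14]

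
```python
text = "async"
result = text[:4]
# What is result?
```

text has length 5. The slice text[:4] selects indices [0, 1, 2, 3] (0->'a', 1->'s', 2->'y', 3->'n'), giving 'asyn'.

'asyn'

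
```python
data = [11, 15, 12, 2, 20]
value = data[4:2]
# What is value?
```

data has length 5. The slice data[4:2] resolves to an empty index range, so the result is [].

[]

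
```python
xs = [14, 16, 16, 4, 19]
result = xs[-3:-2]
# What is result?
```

xs has length 5. The slice xs[-3:-2] selects indices [2] (2->16), giving [16].

[16]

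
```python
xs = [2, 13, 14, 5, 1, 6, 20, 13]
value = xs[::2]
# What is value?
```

xs has length 8. The slice xs[::2] selects indices [0, 2, 4, 6] (0->2, 2->14, 4->1, 6->20), giving [2, 14, 1, 20].

[2, 14, 1, 20]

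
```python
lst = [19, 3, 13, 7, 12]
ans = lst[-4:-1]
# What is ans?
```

lst has length 5. The slice lst[-4:-1] selects indices [1, 2, 3] (1->3, 2->13, 3->7), giving [3, 13, 7].

[3, 13, 7]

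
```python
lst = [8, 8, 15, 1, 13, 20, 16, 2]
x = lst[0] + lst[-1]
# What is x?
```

lst has length 8. lst[0] = 8.
lst has length 8. Negative index -1 maps to positive index 8 + (-1) = 7. lst[7] = 2.
Sum: 8 + 2 = 10.

10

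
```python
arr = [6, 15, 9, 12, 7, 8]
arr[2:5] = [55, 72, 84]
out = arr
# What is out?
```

arr starts as [6, 15, 9, 12, 7, 8] (length 6). The slice arr[2:5] covers indices [2, 3, 4] with values [9, 12, 7]. Replacing that slice with [55, 72, 84] (same length) produces [6, 15, 55, 72, 84, 8].

[6, 15, 55, 72, 84, 8]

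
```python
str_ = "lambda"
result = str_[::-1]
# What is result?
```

str_ has length 6. The slice str_[::-1] selects indices [5, 4, 3, 2, 1, 0] (5->'a', 4->'d', 3->'b', 2->'m', 1->'a', 0->'l'), giving 'adbmal'.

'adbmal'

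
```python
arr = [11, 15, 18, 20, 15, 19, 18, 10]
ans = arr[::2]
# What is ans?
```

arr has length 8. The slice arr[::2] selects indices [0, 2, 4, 6] (0->11, 2->18, 4->15, 6->18), giving [11, 18, 15, 18].

[11, 18, 15, 18]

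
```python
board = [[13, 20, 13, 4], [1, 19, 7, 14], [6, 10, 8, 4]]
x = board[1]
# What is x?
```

board has 3 rows. Row 1 is [1, 19, 7, 14].

[1, 19, 7, 14]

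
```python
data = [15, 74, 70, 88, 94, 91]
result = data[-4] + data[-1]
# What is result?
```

data has length 6. Negative index -4 maps to positive index 6 + (-4) = 2. data[2] = 70.
data has length 6. Negative index -1 maps to positive index 6 + (-1) = 5. data[5] = 91.
Sum: 70 + 91 = 161.

161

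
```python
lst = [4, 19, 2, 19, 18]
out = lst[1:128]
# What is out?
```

lst has length 5. The slice lst[1:128] selects indices [1, 2, 3, 4] (1->19, 2->2, 3->19, 4->18), giving [19, 2, 19, 18].

[19, 2, 19, 18]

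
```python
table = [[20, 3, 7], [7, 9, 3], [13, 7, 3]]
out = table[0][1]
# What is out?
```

table[0] = [20, 3, 7]. Taking column 1 of that row yields 3.

3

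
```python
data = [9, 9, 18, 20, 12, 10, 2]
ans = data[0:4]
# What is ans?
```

data has length 7. The slice data[0:4] selects indices [0, 1, 2, 3] (0->9, 1->9, 2->18, 3->20), giving [9, 9, 18, 20].

[9, 9, 18, 20]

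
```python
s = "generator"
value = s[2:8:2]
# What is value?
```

s has length 9. The slice s[2:8:2] selects indices [2, 4, 6] (2->'n', 4->'r', 6->'t'), giving 'nrt'.

'nrt'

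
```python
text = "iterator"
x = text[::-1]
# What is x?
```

text has length 8. The slice text[::-1] selects indices [7, 6, 5, 4, 3, 2, 1, 0] (7->'r', 6->'o', 5->'t', 4->'a', 3->'r', 2->'e', 1->'t', 0->'i'), giving 'rotareti'.

'rotareti'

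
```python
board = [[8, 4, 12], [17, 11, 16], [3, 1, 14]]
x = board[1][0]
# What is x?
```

board[1] = [17, 11, 16]. Taking column 0 of that row yields 17.

17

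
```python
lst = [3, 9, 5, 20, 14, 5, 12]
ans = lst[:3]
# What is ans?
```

lst has length 7. The slice lst[:3] selects indices [0, 1, 2] (0->3, 1->9, 2->5), giving [3, 9, 5].

[3, 9, 5]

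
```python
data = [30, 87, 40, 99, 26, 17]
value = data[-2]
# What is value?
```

data has length 6. Negative index -2 maps to positive index 6 + (-2) = 4. data[4] = 26.

26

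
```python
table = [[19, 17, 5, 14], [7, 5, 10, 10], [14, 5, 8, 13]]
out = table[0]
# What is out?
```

table has 3 rows. Row 0 is [19, 17, 5, 14].

[19, 17, 5, 14]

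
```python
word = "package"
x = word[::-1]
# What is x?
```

word has length 7. The slice word[::-1] selects indices [6, 5, 4, 3, 2, 1, 0] (6->'e', 5->'g', 4->'a', 3->'k', 2->'c', 1->'a', 0->'p'), giving 'egakcap'.

'egakcap'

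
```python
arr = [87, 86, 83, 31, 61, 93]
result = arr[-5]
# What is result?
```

arr has length 6. Negative index -5 maps to positive index 6 + (-5) = 1. arr[1] = 86.

86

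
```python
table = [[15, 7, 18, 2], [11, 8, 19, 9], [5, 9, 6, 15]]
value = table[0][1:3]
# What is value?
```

table[0] = [15, 7, 18, 2]. table[0] has length 4. The slice table[0][1:3] selects indices [1, 2] (1->7, 2->18), giving [7, 18].

[7, 18]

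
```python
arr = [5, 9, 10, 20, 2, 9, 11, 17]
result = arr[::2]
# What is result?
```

arr has length 8. The slice arr[::2] selects indices [0, 2, 4, 6] (0->5, 2->10, 4->2, 6->11), giving [5, 10, 2, 11].

[5, 10, 2, 11]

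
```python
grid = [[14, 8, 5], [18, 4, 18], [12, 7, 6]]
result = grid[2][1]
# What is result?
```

grid[2] = [12, 7, 6]. Taking column 1 of that row yields 7.

7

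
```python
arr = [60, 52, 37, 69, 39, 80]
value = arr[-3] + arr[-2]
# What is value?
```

arr has length 6. Negative index -3 maps to positive index 6 + (-3) = 3. arr[3] = 69.
arr has length 6. Negative index -2 maps to positive index 6 + (-2) = 4. arr[4] = 39.
Sum: 69 + 39 = 108.

108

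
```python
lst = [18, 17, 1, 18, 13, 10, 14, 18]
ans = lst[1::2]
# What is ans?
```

lst has length 8. The slice lst[1::2] selects indices [1, 3, 5, 7] (1->17, 3->18, 5->10, 7->18), giving [17, 18, 10, 18].

[17, 18, 10, 18]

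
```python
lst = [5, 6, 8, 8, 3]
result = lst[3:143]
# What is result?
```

lst has length 5. The slice lst[3:143] selects indices [3, 4] (3->8, 4->3), giving [8, 3].

[8, 3]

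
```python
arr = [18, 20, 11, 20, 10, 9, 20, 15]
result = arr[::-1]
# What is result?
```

arr has length 8. The slice arr[::-1] selects indices [7, 6, 5, 4, 3, 2, 1, 0] (7->15, 6->20, 5->9, 4->10, 3->20, 2->11, 1->20, 0->18), giving [15, 20, 9, 10, 20, 11, 20, 18].

[15, 20, 9, 10, 20, 11, 20, 18]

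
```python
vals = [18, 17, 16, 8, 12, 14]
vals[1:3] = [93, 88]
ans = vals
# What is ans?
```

vals starts as [18, 17, 16, 8, 12, 14] (length 6). The slice vals[1:3] covers indices [1, 2] with values [17, 16]. Replacing that slice with [93, 88] (same length) produces [18, 93, 88, 8, 12, 14].

[18, 93, 88, 8, 12, 14]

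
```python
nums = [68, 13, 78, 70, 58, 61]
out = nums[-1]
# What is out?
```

nums has length 6. Negative index -1 maps to positive index 6 + (-1) = 5. nums[5] = 61.

61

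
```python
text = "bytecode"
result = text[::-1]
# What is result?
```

text has length 8. The slice text[::-1] selects indices [7, 6, 5, 4, 3, 2, 1, 0] (7->'e', 6->'d', 5->'o', 4->'c', 3->'e', 2->'t', 1->'y', 0->'b'), giving 'edocetyb'.

'edocetyb'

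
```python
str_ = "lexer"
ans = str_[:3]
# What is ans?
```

str_ has length 5. The slice str_[:3] selects indices [0, 1, 2] (0->'l', 1->'e', 2->'x'), giving 'lex'.

'lex'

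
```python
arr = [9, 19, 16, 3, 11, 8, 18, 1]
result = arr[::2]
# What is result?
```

arr has length 8. The slice arr[::2] selects indices [0, 2, 4, 6] (0->9, 2->16, 4->11, 6->18), giving [9, 16, 11, 18].

[9, 16, 11, 18]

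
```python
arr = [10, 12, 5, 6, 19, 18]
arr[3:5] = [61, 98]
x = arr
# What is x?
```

arr starts as [10, 12, 5, 6, 19, 18] (length 6). The slice arr[3:5] covers indices [3, 4] with values [6, 19]. Replacing that slice with [61, 98] (same length) produces [10, 12, 5, 61, 98, 18].

[10, 12, 5, 61, 98, 18]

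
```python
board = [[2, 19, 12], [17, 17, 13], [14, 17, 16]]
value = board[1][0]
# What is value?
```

board[1] = [17, 17, 13]. Taking column 0 of that row yields 17.

17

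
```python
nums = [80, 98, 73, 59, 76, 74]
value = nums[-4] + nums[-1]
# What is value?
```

nums has length 6. Negative index -4 maps to positive index 6 + (-4) = 2. nums[2] = 73.
nums has length 6. Negative index -1 maps to positive index 6 + (-1) = 5. nums[5] = 74.
Sum: 73 + 74 = 147.

147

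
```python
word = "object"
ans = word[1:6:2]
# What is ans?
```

word has length 6. The slice word[1:6:2] selects indices [1, 3, 5] (1->'b', 3->'e', 5->'t'), giving 'bet'.

'bet'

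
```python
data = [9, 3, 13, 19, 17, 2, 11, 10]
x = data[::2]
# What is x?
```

data has length 8. The slice data[::2] selects indices [0, 2, 4, 6] (0->9, 2->13, 4->17, 6->11), giving [9, 13, 17, 11].

[9, 13, 17, 11]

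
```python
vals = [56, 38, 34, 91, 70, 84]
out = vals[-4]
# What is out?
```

vals has length 6. Negative index -4 maps to positive index 6 + (-4) = 2. vals[2] = 34.

34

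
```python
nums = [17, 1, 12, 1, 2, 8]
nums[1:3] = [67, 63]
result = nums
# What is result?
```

nums starts as [17, 1, 12, 1, 2, 8] (length 6). The slice nums[1:3] covers indices [1, 2] with values [1, 12]. Replacing that slice with [67, 63] (same length) produces [17, 67, 63, 1, 2, 8].

[17, 67, 63, 1, 2, 8]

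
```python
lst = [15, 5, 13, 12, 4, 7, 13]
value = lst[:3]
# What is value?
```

lst has length 7. The slice lst[:3] selects indices [0, 1, 2] (0->15, 1->5, 2->13), giving [15, 5, 13].

[15, 5, 13]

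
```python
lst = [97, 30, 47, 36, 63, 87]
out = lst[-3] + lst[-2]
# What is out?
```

lst has length 6. Negative index -3 maps to positive index 6 + (-3) = 3. lst[3] = 36.
lst has length 6. Negative index -2 maps to positive index 6 + (-2) = 4. lst[4] = 63.
Sum: 36 + 63 = 99.

99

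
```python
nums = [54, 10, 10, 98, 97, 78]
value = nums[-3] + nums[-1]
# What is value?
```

nums has length 6. Negative index -3 maps to positive index 6 + (-3) = 3. nums[3] = 98.
nums has length 6. Negative index -1 maps to positive index 6 + (-1) = 5. nums[5] = 78.
Sum: 98 + 78 = 176.

176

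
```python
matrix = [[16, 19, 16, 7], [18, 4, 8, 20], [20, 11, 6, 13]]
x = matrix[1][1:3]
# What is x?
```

matrix[1] = [18, 4, 8, 20]. matrix[1] has length 4. The slice matrix[1][1:3] selects indices [1, 2] (1->4, 2->8), giving [4, 8].

[4, 8]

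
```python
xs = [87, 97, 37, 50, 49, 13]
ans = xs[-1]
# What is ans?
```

xs has length 6. Negative index -1 maps to positive index 6 + (-1) = 5. xs[5] = 13.

13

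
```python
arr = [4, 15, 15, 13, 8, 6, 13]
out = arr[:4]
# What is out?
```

arr has length 7. The slice arr[:4] selects indices [0, 1, 2, 3] (0->4, 1->15, 2->15, 3->13), giving [4, 15, 15, 13].

[4, 15, 15, 13]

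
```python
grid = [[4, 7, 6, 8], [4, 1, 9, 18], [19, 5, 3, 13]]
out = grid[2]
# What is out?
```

grid has 3 rows. Row 2 is [19, 5, 3, 13].

[19, 5, 3, 13]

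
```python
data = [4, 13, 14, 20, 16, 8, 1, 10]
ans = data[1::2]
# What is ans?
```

data has length 8. The slice data[1::2] selects indices [1, 3, 5, 7] (1->13, 3->20, 5->8, 7->10), giving [13, 20, 8, 10].

[13, 20, 8, 10]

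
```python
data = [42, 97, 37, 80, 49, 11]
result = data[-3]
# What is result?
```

data has length 6. Negative index -3 maps to positive index 6 + (-3) = 3. data[3] = 80.

80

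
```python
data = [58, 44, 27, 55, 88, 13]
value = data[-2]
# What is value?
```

data has length 6. Negative index -2 maps to positive index 6 + (-2) = 4. data[4] = 88.

88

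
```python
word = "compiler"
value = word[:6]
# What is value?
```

word has length 8. The slice word[:6] selects indices [0, 1, 2, 3, 4, 5] (0->'c', 1->'o', 2->'m', 3->'p', 4->'i', 5->'l'), giving 'compil'.

'compil'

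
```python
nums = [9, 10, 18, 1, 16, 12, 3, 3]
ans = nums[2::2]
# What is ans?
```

nums has length 8. The slice nums[2::2] selects indices [2, 4, 6] (2->18, 4->16, 6->3), giving [18, 16, 3].

[18, 16, 3]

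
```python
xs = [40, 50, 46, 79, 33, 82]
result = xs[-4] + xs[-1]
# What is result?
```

xs has length 6. Negative index -4 maps to positive index 6 + (-4) = 2. xs[2] = 46.
xs has length 6. Negative index -1 maps to positive index 6 + (-1) = 5. xs[5] = 82.
Sum: 46 + 82 = 128.

128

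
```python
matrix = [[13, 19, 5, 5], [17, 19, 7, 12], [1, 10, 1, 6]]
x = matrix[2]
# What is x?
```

matrix has 3 rows. Row 2 is [1, 10, 1, 6].

[1, 10, 1, 6]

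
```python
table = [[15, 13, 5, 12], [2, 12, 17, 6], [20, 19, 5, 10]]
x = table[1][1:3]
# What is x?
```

table[1] = [2, 12, 17, 6]. table[1] has length 4. The slice table[1][1:3] selects indices [1, 2] (1->12, 2->17), giving [12, 17].

[12, 17]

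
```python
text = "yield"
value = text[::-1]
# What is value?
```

text has length 5. The slice text[::-1] selects indices [4, 3, 2, 1, 0] (4->'d', 3->'l', 2->'e', 1->'i', 0->'y'), giving 'dleiy'.

'dleiy'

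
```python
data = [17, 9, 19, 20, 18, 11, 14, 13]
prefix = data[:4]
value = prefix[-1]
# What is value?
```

data has length 8. The slice data[:4] selects indices [0, 1, 2, 3] (0->17, 1->9, 2->19, 3->20), giving [17, 9, 19, 20]. So prefix = [17, 9, 19, 20]. Then prefix[-1] = 20.

20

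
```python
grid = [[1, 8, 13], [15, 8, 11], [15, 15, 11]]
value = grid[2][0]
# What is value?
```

grid[2] = [15, 15, 11]. Taking column 0 of that row yields 15.

15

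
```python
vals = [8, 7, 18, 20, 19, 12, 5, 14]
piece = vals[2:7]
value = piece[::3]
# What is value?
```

vals has length 8. The slice vals[2:7] selects indices [2, 3, 4, 5, 6] (2->18, 3->20, 4->19, 5->12, 6->5), giving [18, 20, 19, 12, 5]. So piece = [18, 20, 19, 12, 5]. piece has length 5. The slice piece[::3] selects indices [0, 3] (0->18, 3->12), giving [18, 12].

[18, 12]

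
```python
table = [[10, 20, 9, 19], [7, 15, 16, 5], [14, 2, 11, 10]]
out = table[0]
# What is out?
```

table has 3 rows. Row 0 is [10, 20, 9, 19].

[10, 20, 9, 19]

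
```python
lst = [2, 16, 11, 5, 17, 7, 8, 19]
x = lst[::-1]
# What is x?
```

lst has length 8. The slice lst[::-1] selects indices [7, 6, 5, 4, 3, 2, 1, 0] (7->19, 6->8, 5->7, 4->17, 3->5, 2->11, 1->16, 0->2), giving [19, 8, 7, 17, 5, 11, 16, 2].

[19, 8, 7, 17, 5, 11, 16, 2]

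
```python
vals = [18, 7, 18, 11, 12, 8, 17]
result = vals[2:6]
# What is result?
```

vals has length 7. The slice vals[2:6] selects indices [2, 3, 4, 5] (2->18, 3->11, 4->12, 5->8), giving [18, 11, 12, 8].

[18, 11, 12, 8]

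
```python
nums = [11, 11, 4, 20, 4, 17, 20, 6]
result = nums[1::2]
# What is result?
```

nums has length 8. The slice nums[1::2] selects indices [1, 3, 5, 7] (1->11, 3->20, 5->17, 7->6), giving [11, 20, 17, 6].

[11, 20, 17, 6]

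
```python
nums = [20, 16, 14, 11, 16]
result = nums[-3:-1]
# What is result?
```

nums has length 5. The slice nums[-3:-1] selects indices [2, 3] (2->14, 3->11), giving [14, 11].

[14, 11]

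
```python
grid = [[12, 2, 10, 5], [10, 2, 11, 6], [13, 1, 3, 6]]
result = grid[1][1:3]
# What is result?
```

grid[1] = [10, 2, 11, 6]. grid[1] has length 4. The slice grid[1][1:3] selects indices [1, 2] (1->2, 2->11), giving [2, 11].

[2, 11]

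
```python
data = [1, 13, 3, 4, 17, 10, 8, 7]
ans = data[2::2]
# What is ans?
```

data has length 8. The slice data[2::2] selects indices [2, 4, 6] (2->3, 4->17, 6->8), giving [3, 17, 8].

[3, 17, 8]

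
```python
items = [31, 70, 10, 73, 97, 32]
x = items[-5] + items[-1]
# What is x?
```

items has length 6. Negative index -5 maps to positive index 6 + (-5) = 1. items[1] = 70.
items has length 6. Negative index -1 maps to positive index 6 + (-1) = 5. items[5] = 32.
Sum: 70 + 32 = 102.

102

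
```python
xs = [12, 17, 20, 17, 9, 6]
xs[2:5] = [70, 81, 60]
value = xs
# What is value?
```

xs starts as [12, 17, 20, 17, 9, 6] (length 6). The slice xs[2:5] covers indices [2, 3, 4] with values [20, 17, 9]. Replacing that slice with [70, 81, 60] (same length) produces [12, 17, 70, 81, 60, 6].

[12, 17, 70, 81, 60, 6]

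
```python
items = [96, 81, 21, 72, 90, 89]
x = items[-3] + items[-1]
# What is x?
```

items has length 6. Negative index -3 maps to positive index 6 + (-3) = 3. items[3] = 72.
items has length 6. Negative index -1 maps to positive index 6 + (-1) = 5. items[5] = 89.
Sum: 72 + 89 = 161.

161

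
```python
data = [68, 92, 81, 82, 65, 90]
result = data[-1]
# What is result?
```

data has length 6. Negative index -1 maps to positive index 6 + (-1) = 5. data[5] = 90.

90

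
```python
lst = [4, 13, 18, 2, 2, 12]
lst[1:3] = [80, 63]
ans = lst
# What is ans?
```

lst starts as [4, 13, 18, 2, 2, 12] (length 6). The slice lst[1:3] covers indices [1, 2] with values [13, 18]. Replacing that slice with [80, 63] (same length) produces [4, 80, 63, 2, 2, 12].

[4, 80, 63, 2, 2, 12]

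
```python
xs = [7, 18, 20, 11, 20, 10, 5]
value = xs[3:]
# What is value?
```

xs has length 7. The slice xs[3:] selects indices [3, 4, 5, 6] (3->11, 4->20, 5->10, 6->5), giving [11, 20, 10, 5].

[11, 20, 10, 5]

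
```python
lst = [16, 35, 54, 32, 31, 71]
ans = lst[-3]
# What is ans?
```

lst has length 6. Negative index -3 maps to positive index 6 + (-3) = 3. lst[3] = 32.

32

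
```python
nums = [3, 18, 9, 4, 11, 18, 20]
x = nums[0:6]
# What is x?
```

nums has length 7. The slice nums[0:6] selects indices [0, 1, 2, 3, 4, 5] (0->3, 1->18, 2->9, 3->4, 4->11, 5->18), giving [3, 18, 9, 4, 11, 18].

[3, 18, 9, 4, 11, 18]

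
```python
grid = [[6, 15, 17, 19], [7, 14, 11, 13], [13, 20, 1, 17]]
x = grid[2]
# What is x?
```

grid has 3 rows. Row 2 is [13, 20, 1, 17].

[13, 20, 1, 17]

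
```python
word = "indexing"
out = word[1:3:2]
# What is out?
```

word has length 8. The slice word[1:3:2] selects indices [1] (1->'n'), giving 'n'.

'n'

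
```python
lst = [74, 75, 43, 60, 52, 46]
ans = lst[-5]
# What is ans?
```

lst has length 6. Negative index -5 maps to positive index 6 + (-5) = 1. lst[1] = 75.

75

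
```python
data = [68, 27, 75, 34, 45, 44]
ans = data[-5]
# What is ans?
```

data has length 6. Negative index -5 maps to positive index 6 + (-5) = 1. data[1] = 27.

27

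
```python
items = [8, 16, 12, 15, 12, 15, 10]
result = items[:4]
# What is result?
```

items has length 7. The slice items[:4] selects indices [0, 1, 2, 3] (0->8, 1->16, 2->12, 3->15), giving [8, 16, 12, 15].

[8, 16, 12, 15]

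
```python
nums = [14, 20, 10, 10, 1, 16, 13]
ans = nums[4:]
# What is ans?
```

nums has length 7. The slice nums[4:] selects indices [4, 5, 6] (4->1, 5->16, 6->13), giving [1, 16, 13].

[1, 16, 13]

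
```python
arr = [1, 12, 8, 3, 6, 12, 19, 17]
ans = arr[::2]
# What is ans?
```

arr has length 8. The slice arr[::2] selects indices [0, 2, 4, 6] (0->1, 2->8, 4->6, 6->19), giving [1, 8, 6, 19].

[1, 8, 6, 19]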